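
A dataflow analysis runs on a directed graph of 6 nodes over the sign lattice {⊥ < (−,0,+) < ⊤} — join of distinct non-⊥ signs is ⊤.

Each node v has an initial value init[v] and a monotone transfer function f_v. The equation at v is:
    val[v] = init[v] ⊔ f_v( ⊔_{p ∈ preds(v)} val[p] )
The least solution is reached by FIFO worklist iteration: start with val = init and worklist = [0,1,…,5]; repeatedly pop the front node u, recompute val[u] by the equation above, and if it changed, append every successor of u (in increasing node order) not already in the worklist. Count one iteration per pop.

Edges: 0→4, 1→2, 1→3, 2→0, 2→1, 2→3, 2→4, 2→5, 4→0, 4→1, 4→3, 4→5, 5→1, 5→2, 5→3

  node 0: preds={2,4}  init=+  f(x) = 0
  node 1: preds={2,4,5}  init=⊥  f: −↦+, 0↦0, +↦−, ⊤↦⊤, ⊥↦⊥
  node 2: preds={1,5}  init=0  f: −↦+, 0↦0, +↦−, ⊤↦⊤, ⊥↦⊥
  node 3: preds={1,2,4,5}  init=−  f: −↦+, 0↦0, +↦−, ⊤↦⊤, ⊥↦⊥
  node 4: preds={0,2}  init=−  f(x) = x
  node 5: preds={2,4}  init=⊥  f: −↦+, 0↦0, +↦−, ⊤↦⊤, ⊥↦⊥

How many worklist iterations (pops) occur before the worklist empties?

Worklist (10 pops):
  #1 pop 0: in=⊤ → ⊤ (was +); enqueue []
  #2 pop 1: in=⊤ → ⊤ (was ⊥); enqueue []
  #3 pop 2: in=⊤ → ⊤ (was 0); enqueue [0,1]
  #4 pop 3: in=⊤ → ⊤ (was −); enqueue []
  #5 pop 4: in=⊤ → ⊤ (was −); enqueue [3]
  #6 pop 5: in=⊤ → ⊤ (was ⊥); enqueue [2]
  #7 pop 0: in=⊤ → ⊤ (no change)
  #8 pop 1: in=⊤ → ⊤ (no change)
  #9 pop 3: in=⊤ → ⊤ (no change)
  #10 pop 2: in=⊤ → ⊤ (no change)

Fixpoint:
  val[0] = ⊤
  val[1] = ⊤
  val[2] = ⊤
  val[3] = ⊤
  val[4] = ⊤
  val[5] = ⊤

10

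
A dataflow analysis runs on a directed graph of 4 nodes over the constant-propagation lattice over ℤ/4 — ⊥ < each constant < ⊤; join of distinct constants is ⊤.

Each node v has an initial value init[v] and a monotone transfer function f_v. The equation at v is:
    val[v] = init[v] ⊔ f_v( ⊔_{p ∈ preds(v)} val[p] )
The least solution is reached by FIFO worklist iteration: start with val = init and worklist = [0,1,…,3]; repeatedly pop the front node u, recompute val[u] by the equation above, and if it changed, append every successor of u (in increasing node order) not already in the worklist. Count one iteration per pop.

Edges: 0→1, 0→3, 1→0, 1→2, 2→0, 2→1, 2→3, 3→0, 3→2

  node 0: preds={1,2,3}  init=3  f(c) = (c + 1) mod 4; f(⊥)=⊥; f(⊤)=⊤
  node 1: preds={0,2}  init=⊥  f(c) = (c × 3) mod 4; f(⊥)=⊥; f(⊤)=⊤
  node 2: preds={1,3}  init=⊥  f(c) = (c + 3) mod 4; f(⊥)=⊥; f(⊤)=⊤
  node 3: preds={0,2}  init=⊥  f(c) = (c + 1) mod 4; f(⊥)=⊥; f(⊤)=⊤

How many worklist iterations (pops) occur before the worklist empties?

Trace (10 dequeues):
  [1] u=0 | in ⊥ | out 3 | ==
  [2] u=1 | in 3 | out 1 | prev ⊥ | push {0}
  [3] u=2 | in 1 | out 0 | prev ⊥ | push {1}
  [4] u=3 | in ⊤ | out ⊤ | prev ⊥ | push {2}
  [5] u=0 | in ⊤ | out ⊤ | prev 3 | push {3}
  [6] u=1 | in ⊤ | out ⊤ | prev 1 | push {0}
  [7] u=2 | in ⊤ | out ⊤ | prev 0 | push {1}
  [8] u=3 | in ⊤ | out ⊤ | ==
  [9] u=0 | in ⊤ | out ⊤ | ==
  [10] u=1 | in ⊤ | out ⊤ | ==

Converged values:
  [0] ⊤
  [1] ⊤
  [2] ⊤
  [3] ⊤

10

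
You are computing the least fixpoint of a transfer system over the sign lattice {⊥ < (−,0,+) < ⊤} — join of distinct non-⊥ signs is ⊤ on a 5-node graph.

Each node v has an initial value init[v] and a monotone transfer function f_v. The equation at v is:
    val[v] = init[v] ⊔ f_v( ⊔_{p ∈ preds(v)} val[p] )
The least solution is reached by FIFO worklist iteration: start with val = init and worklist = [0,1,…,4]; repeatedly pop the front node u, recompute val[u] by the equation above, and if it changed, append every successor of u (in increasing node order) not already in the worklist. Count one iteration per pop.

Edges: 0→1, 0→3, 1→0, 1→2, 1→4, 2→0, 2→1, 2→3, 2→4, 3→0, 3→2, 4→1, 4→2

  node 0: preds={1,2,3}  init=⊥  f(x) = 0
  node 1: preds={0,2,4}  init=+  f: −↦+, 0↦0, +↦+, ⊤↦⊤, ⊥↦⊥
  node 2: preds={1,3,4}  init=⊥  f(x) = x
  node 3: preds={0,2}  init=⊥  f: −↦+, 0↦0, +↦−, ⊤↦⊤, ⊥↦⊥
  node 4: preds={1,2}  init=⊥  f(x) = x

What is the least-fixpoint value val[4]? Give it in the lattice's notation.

Trace (8 dequeues):
  [1] u=0 | in + | out 0 | prev ⊥ | push {}
  [2] u=1 | in 0 | out ⊤ | prev + | push {0}
  [3] u=2 | in ⊤ | out ⊤ | prev ⊥ | push {1}
  [4] u=3 | in ⊤ | out ⊤ | prev ⊥ | push {2}
  [5] u=4 | in ⊤ | out ⊤ | prev ⊥ | push {}
  [6] u=0 | in ⊤ | out 0 | ==
  [7] u=1 | in ⊤ | out ⊤ | ==
  [8] u=2 | in ⊤ | out ⊤ | ==

Converged values:
  [0] 0
  [1] ⊤
  [2] ⊤
  [3] ⊤
  [4] ⊤

⊤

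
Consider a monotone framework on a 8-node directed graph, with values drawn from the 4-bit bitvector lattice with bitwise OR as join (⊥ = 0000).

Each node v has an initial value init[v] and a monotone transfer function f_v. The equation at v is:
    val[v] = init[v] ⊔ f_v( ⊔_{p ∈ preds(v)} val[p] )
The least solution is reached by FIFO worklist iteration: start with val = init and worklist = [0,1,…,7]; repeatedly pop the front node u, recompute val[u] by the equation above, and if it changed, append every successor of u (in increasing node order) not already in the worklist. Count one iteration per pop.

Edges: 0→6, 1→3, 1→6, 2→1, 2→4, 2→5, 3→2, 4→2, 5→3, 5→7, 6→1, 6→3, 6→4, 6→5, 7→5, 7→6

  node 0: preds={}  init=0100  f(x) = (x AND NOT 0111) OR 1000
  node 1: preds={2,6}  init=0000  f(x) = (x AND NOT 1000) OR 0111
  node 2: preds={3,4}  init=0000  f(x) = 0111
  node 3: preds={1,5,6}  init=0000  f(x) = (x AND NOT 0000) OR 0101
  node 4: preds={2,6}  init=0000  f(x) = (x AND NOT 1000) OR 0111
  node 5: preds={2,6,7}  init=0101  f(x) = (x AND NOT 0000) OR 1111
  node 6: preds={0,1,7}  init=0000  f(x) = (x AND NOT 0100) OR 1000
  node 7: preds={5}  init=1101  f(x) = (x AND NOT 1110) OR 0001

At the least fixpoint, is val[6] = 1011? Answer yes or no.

Trace (14 dequeues):
  [1] u=0 | in 0000 | out 1100 | prev 0100 | push {}
  [2] u=1 | in 0000 | out 0111 | prev 0000 | push {}
  [3] u=2 | in 0000 | out 0111 | prev 0000 | push {1}
  [4] u=3 | in 0111 | out 0111 | prev 0000 | push {2}
  [5] u=4 | in 0111 | out 0111 | prev 0000 | push {}
  [6] u=5 | in 1111 | out 1111 | prev 0101 | push {3}
  [7] u=6 | in 1111 | out 1011 | prev 0000 | push {4,5}
  [8] u=7 | in 1111 | out 1101 | ==
  [9] u=1 | in 1111 | out 0111 | ==
  [10] u=2 | in 0111 | out 0111 | ==
  [11] u=3 | in 1111 | out 1111 | prev 0111 | push {2}
  [12] u=4 | in 1111 | out 0111 | ==
  [13] u=5 | in 1111 | out 1111 | ==
  [14] u=2 | in 1111 | out 0111 | ==

Converged values:
  [0] 1100
  [1] 0111
  [2] 0111
  [3] 1111
  [4] 0111
  [5] 1111
  [6] 1011
  [7] 1101

yes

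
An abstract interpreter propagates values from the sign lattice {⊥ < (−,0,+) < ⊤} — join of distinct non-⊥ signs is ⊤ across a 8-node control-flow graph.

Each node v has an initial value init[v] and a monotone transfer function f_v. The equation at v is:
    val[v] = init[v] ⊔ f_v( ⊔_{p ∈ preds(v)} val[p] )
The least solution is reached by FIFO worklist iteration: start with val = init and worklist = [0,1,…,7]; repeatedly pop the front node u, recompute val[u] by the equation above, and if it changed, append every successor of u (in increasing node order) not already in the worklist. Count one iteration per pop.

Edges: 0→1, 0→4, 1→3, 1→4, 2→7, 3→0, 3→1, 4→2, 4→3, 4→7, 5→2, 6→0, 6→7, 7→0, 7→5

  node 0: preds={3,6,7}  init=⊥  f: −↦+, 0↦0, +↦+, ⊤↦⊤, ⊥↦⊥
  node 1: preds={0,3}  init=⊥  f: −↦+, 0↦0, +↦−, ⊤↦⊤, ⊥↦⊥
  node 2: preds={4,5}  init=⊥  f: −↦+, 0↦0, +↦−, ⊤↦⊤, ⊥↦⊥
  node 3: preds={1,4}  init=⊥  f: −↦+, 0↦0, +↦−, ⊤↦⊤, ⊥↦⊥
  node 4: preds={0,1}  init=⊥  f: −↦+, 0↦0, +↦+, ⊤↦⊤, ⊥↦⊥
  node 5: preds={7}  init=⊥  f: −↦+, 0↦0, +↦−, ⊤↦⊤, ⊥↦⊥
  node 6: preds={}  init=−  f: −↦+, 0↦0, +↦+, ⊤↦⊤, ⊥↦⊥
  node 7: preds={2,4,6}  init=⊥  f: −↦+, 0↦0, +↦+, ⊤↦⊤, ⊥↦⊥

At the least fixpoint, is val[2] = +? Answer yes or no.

Trace (18 dequeues):
  [1] u=0 | in − | out + | prev ⊥ | push {}
  [2] u=1 | in + | out − | prev ⊥ | push {}
  [3] u=2 | in ⊥ | out ⊥ | ==
  [4] u=3 | in − | out + | prev ⊥ | push {0,1}
  [5] u=4 | in ⊤ | out ⊤ | prev ⊥ | push {2,3}
  [6] u=5 | in ⊥ | out ⊥ | ==
  [7] u=6 | in ⊥ | out − | ==
  [8] u=7 | in ⊤ | out ⊤ | prev ⊥ | push {5}
  [9] u=0 | in ⊤ | out ⊤ | prev + | push {4}
  [10] u=1 | in ⊤ | out ⊤ | prev − | push {}
  [11] u=2 | in ⊤ | out ⊤ | prev ⊥ | push {7}
  [12] u=3 | in ⊤ | out ⊤ | prev + | push {0,1}
  [13] u=5 | in ⊤ | out ⊤ | prev ⊥ | push {2}
  [14] u=4 | in ⊤ | out ⊤ | ==
  [15] u=7 | in ⊤ | out ⊤ | ==
  [16] u=0 | in ⊤ | out ⊤ | ==
  [17] u=1 | in ⊤ | out ⊤ | ==
  [18] u=2 | in ⊤ | out ⊤ | ==

Converged values:
  [0] ⊤
  [1] ⊤
  [2] ⊤
  [3] ⊤
  [4] ⊤
  [5] ⊤
  [6] −
  [7] ⊤

no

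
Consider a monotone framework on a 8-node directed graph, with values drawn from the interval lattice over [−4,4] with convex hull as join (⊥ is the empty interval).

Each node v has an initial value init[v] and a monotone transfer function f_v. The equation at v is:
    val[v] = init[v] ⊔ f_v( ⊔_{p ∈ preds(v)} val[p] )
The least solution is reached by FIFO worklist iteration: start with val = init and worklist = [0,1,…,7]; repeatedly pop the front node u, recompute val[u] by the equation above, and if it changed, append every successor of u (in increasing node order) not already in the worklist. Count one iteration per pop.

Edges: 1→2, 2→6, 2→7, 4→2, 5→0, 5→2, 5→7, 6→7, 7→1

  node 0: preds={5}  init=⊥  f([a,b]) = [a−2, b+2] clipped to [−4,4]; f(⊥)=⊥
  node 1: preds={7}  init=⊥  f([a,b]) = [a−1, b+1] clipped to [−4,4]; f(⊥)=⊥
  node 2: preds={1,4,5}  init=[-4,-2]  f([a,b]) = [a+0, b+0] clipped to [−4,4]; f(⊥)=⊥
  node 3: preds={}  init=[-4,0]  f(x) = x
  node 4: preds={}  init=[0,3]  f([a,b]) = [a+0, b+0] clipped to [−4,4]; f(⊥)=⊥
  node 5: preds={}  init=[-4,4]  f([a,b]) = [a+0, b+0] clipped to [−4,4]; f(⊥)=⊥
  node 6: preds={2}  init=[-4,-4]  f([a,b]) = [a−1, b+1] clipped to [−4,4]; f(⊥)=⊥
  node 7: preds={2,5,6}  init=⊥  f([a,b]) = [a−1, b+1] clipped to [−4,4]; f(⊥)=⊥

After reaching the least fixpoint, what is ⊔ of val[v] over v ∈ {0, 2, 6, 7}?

[-4,4]

Worklist (10 pops):
  #1 pop 0: in=[-4,4] → [-4,4] (was ⊥); enqueue []
  #2 pop 1: in=⊥ → ⊥ (no change)
  #3 pop 2: in=[-4,4] → [-4,4] (was [-4,-2]); enqueue []
  #4 pop 3: in=⊥ → [-4,0] (no change)
  #5 pop 4: in=⊥ → [0,3] (no change)
  #6 pop 5: in=⊥ → [-4,4] (no change)
  #7 pop 6: in=[-4,4] → [-4,4] (was [-4,-4]); enqueue []
  #8 pop 7: in=[-4,4] → [-4,4] (was ⊥); enqueue [1]
  #9 pop 1: in=[-4,4] → [-4,4] (was ⊥); enqueue [2]
  #10 pop 2: in=[-4,4] → [-4,4] (no change)

Fixpoint:
  val[0] = [-4,4]
  val[1] = [-4,4]
  val[2] = [-4,4]
  val[3] = [-4,0]
  val[4] = [0,3]
  val[5] = [-4,4]
  val[6] = [-4,4]
  val[7] = [-4,4]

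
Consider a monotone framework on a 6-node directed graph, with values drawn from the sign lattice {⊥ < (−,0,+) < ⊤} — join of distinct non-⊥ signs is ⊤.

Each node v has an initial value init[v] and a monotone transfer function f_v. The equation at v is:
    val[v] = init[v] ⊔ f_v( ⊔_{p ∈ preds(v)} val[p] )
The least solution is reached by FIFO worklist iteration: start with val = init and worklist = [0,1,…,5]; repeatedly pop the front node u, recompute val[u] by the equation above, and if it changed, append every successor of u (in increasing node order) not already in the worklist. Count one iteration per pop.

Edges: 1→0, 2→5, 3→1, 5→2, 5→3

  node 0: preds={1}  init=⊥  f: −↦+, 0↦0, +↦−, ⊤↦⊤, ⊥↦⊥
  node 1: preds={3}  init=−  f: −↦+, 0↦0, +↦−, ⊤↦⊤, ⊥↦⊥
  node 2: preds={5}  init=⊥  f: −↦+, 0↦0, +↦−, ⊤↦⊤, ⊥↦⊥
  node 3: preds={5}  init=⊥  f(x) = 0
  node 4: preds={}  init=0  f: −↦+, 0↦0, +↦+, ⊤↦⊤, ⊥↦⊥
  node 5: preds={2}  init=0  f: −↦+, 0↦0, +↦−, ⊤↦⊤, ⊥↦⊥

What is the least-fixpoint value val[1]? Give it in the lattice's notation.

Iteration log — 8 steps:
  step 1. node 0  ⊔preds=−  new=+  old=⊥  +wl: 
  step 2. node 1  ⊔preds=⊥  new=−  stable
  step 3. node 2  ⊔preds=0  new=0  old=⊥  +wl: 
  step 4. node 3  ⊔preds=0  new=0  old=⊥  +wl: 1
  step 5. node 4  ⊔preds=⊥  new=0  stable
  step 6. node 5  ⊔preds=0  new=0  stable
  step 7. node 1  ⊔preds=0  new=⊤  old=−  +wl: 0
  step 8. node 0  ⊔preds=⊤  new=⊤  old=+  +wl: 

Least fixpoint reached:
  node 0: ⊤
  node 1: ⊤
  node 2: 0
  node 3: 0
  node 4: 0
  node 5: 0

⊤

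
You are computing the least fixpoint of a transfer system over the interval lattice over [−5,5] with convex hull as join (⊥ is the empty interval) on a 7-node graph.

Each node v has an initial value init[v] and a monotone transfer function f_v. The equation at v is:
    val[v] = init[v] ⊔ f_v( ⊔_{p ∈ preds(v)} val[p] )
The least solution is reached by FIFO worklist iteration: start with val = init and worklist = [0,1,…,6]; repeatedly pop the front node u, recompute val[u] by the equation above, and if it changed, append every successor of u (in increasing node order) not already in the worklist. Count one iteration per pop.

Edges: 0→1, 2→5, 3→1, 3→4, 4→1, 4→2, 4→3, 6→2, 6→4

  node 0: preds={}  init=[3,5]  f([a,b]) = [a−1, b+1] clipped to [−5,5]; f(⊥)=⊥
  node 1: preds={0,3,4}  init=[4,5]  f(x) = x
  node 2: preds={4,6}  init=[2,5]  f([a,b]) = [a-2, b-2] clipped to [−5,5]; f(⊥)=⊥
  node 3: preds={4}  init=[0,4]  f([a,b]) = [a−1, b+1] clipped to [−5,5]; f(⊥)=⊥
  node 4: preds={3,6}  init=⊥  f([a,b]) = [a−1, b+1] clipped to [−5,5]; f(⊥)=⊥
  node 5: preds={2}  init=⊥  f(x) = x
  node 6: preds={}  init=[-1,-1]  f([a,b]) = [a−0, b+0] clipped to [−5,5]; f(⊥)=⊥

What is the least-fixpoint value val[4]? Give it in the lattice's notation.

[-5,5]

Trace (22 dequeues):
  [1] u=0 | in ⊥ | out [3,5] | ==
  [2] u=1 | in [0,5] | out [0,5] | prev [4,5] | push {}
  [3] u=2 | in [-1,-1] | out [-3,5] | prev [2,5] | push {}
  [4] u=3 | in ⊥ | out [0,4] | ==
  [5] u=4 | in [-1,4] | out [-2,5] | prev ⊥ | push {1,2,3}
  [6] u=5 | in [-3,5] | out [-3,5] | prev ⊥ | push {}
  [7] u=6 | in ⊥ | out [-1,-1] | ==
  [8] u=1 | in [-2,5] | out [-2,5] | prev [0,5] | push {}
  [9] u=2 | in [-2,5] | out [-4,5] | prev [-3,5] | push {5}
  [10] u=3 | in [-2,5] | out [-3,5] | prev [0,4] | push {1,4}
  [11] u=5 | in [-4,5] | out [-4,5] | prev [-3,5] | push {}
  [12] u=1 | in [-3,5] | out [-3,5] | prev [-2,5] | push {}
  [13] u=4 | in [-3,5] | out [-4,5] | prev [-2,5] | push {1,2,3}
  [14] u=1 | in [-4,5] | out [-4,5] | prev [-3,5] | push {}
  [15] u=2 | in [-4,5] | out [-5,5] | prev [-4,5] | push {5}
  [16] u=3 | in [-4,5] | out [-5,5] | prev [-3,5] | push {1,4}
  [17] u=5 | in [-5,5] | out [-5,5] | prev [-4,5] | push {}
  [18] u=1 | in [-5,5] | out [-5,5] | prev [-4,5] | push {}
  [19] u=4 | in [-5,5] | out [-5,5] | prev [-4,5] | push {1,2,3}
  [20] u=1 | in [-5,5] | out [-5,5] | ==
  [21] u=2 | in [-5,5] | out [-5,5] | ==
  [22] u=3 | in [-5,5] | out [-5,5] | ==

Converged values:
  [0] [3,5]
  [1] [-5,5]
  [2] [-5,5]
  [3] [-5,5]
  [4] [-5,5]
  [5] [-5,5]
  [6] [-1,-1]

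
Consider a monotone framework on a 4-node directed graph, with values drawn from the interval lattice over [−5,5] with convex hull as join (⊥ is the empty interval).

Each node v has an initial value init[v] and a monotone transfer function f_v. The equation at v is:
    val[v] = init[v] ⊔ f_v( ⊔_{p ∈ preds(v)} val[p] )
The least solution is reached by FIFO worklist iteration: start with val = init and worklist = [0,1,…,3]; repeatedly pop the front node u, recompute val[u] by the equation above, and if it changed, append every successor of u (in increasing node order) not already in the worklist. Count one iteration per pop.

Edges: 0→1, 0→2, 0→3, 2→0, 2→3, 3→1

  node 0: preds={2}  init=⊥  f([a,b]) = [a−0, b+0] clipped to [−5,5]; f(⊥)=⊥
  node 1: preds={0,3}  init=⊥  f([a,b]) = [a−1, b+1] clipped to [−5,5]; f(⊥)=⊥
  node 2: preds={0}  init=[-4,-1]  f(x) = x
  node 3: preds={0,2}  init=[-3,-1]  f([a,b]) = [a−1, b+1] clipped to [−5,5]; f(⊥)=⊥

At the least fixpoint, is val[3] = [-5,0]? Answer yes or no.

Iteration log — 5 steps:
  step 1. node 0  ⊔preds=[-4,-1]  new=[-4,-1]  old=⊥  +wl: 
  step 2. node 1  ⊔preds=[-4,-1]  new=[-5,0]  old=⊥  +wl: 
  step 3. node 2  ⊔preds=[-4,-1]  new=[-4,-1]  stable
  step 4. node 3  ⊔preds=[-4,-1]  new=[-5,0]  old=[-3,-1]  +wl: 1
  step 5. node 1  ⊔preds=[-5,0]  new=[-5,1]  old=[-5,0]  +wl: 

Least fixpoint reached:
  node 0: [-4,-1]
  node 1: [-5,1]
  node 2: [-4,-1]
  node 3: [-5,0]

yes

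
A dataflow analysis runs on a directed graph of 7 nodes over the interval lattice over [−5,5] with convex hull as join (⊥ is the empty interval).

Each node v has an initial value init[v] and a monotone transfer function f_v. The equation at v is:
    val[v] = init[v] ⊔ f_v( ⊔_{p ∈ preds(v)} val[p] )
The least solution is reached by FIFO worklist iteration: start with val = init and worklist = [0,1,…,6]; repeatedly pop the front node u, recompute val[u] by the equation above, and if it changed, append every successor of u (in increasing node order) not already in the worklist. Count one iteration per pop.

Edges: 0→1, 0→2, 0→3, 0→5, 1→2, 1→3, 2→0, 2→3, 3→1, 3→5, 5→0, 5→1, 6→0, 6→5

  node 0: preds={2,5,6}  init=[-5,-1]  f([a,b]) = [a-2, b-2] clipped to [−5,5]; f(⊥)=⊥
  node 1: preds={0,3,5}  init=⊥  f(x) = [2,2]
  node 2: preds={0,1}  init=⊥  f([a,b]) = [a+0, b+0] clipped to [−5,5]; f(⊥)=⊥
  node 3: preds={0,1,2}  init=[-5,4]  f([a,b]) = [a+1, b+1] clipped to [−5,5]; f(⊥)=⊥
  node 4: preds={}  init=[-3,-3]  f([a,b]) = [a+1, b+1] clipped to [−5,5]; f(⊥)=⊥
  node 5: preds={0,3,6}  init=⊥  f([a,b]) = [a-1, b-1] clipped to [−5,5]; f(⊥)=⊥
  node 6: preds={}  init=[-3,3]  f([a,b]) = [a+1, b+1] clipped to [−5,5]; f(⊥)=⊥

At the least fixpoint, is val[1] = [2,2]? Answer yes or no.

Worklist (9 pops):
  #1 pop 0: in=[-3,3] → [-5,1] (was [-5,-1]); enqueue []
  #2 pop 1: in=[-5,4] → [2,2] (was ⊥); enqueue []
  #3 pop 2: in=[-5,2] → [-5,2] (was ⊥); enqueue [0]
  #4 pop 3: in=[-5,2] → [-5,4] (no change)
  #5 pop 4: in=⊥ → [-3,-3] (no change)
  #6 pop 5: in=[-5,4] → [-5,3] (was ⊥); enqueue [1]
  #7 pop 6: in=⊥ → [-3,3] (no change)
  #8 pop 0: in=[-5,3] → [-5,1] (no change)
  #9 pop 1: in=[-5,4] → [2,2] (no change)

Fixpoint:
  val[0] = [-5,1]
  val[1] = [2,2]
  val[2] = [-5,2]
  val[3] = [-5,4]
  val[4] = [-3,-3]
  val[5] = [-5,3]
  val[6] = [-3,3]

yes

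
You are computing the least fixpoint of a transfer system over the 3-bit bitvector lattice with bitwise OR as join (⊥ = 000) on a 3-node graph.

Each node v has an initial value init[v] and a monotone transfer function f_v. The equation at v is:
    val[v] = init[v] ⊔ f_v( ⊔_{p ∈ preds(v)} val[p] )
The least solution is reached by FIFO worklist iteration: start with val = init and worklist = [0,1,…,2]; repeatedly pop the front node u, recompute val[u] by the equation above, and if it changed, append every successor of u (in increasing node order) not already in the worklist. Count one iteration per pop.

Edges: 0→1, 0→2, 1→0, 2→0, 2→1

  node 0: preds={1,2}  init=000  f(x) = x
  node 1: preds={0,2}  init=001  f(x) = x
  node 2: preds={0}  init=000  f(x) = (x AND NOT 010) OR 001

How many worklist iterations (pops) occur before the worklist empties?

Worklist (5 pops):
  #1 pop 0: in=001 → 001 (was 000); enqueue []
  #2 pop 1: in=001 → 001 (no change)
  #3 pop 2: in=001 → 001 (was 000); enqueue [0,1]
  #4 pop 0: in=001 → 001 (no change)
  #5 pop 1: in=001 → 001 (no change)

Fixpoint:
  val[0] = 001
  val[1] = 001
  val[2] = 001

5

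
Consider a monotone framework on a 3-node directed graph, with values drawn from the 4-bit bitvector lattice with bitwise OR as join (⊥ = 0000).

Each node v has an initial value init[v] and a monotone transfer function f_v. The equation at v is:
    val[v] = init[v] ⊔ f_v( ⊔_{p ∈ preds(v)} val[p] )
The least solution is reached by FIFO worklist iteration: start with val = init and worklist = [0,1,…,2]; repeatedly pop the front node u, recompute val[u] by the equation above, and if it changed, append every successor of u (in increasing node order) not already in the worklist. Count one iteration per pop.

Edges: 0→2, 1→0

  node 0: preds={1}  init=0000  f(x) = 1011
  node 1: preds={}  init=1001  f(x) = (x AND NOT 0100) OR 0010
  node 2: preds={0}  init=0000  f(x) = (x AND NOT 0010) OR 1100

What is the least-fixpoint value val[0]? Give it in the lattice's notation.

1011

Iteration log — 4 steps:
  step 1. node 0  ⊔preds=1001  new=1011  old=0000  +wl: 
  step 2. node 1  ⊔preds=0000  new=1011  old=1001  +wl: 0
  step 3. node 2  ⊔preds=1011  new=1101  old=0000  +wl: 
  step 4. node 0  ⊔preds=1011  new=1011  stable

Least fixpoint reached:
  node 0: 1011
  node 1: 1011
  node 2: 1101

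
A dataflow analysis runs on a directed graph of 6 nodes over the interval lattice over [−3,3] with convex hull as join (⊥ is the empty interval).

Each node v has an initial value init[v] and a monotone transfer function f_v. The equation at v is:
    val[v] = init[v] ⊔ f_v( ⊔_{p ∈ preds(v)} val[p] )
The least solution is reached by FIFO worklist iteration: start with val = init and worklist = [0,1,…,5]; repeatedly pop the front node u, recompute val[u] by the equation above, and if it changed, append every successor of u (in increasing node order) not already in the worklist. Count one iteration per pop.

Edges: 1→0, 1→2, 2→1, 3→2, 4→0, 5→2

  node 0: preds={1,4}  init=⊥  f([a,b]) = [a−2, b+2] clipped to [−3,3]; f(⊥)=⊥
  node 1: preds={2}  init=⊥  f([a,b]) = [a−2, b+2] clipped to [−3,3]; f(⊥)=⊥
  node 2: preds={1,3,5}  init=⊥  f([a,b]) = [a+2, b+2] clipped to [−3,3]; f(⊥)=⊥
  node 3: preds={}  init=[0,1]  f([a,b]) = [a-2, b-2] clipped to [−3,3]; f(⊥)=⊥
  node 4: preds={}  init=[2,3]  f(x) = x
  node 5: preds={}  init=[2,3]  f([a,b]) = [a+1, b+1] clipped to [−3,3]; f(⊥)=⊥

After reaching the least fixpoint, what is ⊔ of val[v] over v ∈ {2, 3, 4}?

[0,3]

Trace (9 dequeues):
  [1] u=0 | in [2,3] | out [0,3] | prev ⊥ | push {}
  [2] u=1 | in ⊥ | out ⊥ | ==
  [3] u=2 | in [0,3] | out [2,3] | prev ⊥ | push {1}
  [4] u=3 | in ⊥ | out [0,1] | ==
  [5] u=4 | in ⊥ | out [2,3] | ==
  [6] u=5 | in ⊥ | out [2,3] | ==
  [7] u=1 | in [2,3] | out [0,3] | prev ⊥ | push {0,2}
  [8] u=0 | in [0,3] | out [-2,3] | prev [0,3] | push {}
  [9] u=2 | in [0,3] | out [2,3] | ==

Converged values:
  [0] [-2,3]
  [1] [0,3]
  [2] [2,3]
  [3] [0,1]
  [4] [2,3]
  [5] [2,3]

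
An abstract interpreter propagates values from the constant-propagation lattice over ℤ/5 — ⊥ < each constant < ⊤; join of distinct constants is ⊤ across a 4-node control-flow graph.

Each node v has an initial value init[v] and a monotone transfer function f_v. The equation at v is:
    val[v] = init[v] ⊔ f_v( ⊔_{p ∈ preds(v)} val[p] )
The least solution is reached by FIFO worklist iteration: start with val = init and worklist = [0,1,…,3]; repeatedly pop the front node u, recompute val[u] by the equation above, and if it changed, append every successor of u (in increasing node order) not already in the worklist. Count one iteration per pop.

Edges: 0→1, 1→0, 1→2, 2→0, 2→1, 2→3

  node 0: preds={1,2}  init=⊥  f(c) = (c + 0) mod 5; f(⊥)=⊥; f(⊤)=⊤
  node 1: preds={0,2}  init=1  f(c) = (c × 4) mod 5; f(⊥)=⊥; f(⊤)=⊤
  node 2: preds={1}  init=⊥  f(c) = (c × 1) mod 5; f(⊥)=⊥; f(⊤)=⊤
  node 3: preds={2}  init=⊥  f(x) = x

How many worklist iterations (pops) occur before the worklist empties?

6

Iteration log — 6 steps:
  step 1. node 0  ⊔preds=1  new=1  old=⊥  +wl: 
  step 2. node 1  ⊔preds=1  new=⊤  old=1  +wl: 0
  step 3. node 2  ⊔preds=⊤  new=⊤  old=⊥  +wl: 1
  step 4. node 3  ⊔preds=⊤  new=⊤  old=⊥  +wl: 
  step 5. node 0  ⊔preds=⊤  new=⊤  old=1  +wl: 
  step 6. node 1  ⊔preds=⊤  new=⊤  stable

Least fixpoint reached:
  node 0: ⊤
  node 1: ⊤
  node 2: ⊤
  node 3: ⊤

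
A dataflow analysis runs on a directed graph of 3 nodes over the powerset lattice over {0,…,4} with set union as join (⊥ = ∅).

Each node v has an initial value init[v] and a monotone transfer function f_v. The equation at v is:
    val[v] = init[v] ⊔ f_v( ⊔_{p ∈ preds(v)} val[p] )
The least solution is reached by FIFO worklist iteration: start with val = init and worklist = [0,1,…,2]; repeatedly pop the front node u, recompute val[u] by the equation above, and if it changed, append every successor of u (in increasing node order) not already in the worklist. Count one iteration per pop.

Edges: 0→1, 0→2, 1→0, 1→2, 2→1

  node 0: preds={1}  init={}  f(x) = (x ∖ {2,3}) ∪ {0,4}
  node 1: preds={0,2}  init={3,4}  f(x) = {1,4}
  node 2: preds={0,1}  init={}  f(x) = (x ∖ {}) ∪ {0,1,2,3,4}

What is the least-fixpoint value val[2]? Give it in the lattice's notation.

Trace (6 dequeues):
  [1] u=0 | in {3,4} | out {0,4} | prev {} | push {}
  [2] u=1 | in {0,4} | out {1,3,4} | prev {3,4} | push {0}
  [3] u=2 | in {0,1,3,4} | out {0,1,2,3,4} | prev {} | push {1}
  [4] u=0 | in {1,3,4} | out {0,1,4} | prev {0,4} | push {2}
  [5] u=1 | in {0,1,2,3,4} | out {1,3,4} | ==
  [6] u=2 | in {0,1,3,4} | out {0,1,2,3,4} | ==

Converged values:
  [0] {0,1,4}
  [1] {1,3,4}
  [2] {0,1,2,3,4}

{0,1,2,3,4}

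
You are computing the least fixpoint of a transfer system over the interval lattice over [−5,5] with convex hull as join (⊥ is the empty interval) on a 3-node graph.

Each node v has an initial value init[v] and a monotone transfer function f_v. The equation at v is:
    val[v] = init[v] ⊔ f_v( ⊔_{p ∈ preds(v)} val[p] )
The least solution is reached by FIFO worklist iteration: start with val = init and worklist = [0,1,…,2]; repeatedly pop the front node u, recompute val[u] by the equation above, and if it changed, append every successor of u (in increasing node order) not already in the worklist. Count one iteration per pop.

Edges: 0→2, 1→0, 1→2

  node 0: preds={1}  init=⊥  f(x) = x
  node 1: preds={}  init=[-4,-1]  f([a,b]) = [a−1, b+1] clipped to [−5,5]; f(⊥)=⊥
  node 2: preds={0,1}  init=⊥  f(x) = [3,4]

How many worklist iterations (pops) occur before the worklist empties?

3

Trace (3 dequeues):
  [1] u=0 | in [-4,-1] | out [-4,-1] | prev ⊥ | push {}
  [2] u=1 | in ⊥ | out [-4,-1] | ==
  [3] u=2 | in [-4,-1] | out [3,4] | prev ⊥ | push {}

Converged values:
  [0] [-4,-1]
  [1] [-4,-1]
  [2] [3,4]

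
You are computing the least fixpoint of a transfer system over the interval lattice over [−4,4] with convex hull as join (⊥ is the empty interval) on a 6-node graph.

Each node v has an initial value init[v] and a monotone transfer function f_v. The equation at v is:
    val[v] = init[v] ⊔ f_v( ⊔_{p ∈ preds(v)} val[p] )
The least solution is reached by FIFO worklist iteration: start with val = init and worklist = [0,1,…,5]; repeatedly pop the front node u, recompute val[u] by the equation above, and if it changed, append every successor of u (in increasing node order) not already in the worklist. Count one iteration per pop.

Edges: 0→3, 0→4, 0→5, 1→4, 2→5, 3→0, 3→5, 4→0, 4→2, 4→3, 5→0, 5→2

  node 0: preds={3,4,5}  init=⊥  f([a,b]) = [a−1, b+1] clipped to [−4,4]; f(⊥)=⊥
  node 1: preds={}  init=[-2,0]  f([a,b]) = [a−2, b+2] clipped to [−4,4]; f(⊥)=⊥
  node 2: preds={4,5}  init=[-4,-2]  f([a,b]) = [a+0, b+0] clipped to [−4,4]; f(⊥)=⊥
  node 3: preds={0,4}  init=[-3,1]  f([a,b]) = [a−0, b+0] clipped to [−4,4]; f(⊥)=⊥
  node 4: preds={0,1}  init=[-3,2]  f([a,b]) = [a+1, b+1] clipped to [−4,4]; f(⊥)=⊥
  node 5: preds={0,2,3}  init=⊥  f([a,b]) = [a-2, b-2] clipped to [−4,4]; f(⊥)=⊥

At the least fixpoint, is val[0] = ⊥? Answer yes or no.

Worklist (13 pops):
  #1 pop 0: in=[-3,2] → [-4,3] (was ⊥); enqueue []
  #2 pop 1: in=⊥ → [-2,0] (no change)
  #3 pop 2: in=[-3,2] → [-4,2] (was [-4,-2]); enqueue []
  #4 pop 3: in=[-4,3] → [-4,3] (was [-3,1]); enqueue [0]
  #5 pop 4: in=[-4,3] → [-3,4] (was [-3,2]); enqueue [2,3]
  #6 pop 5: in=[-4,3] → [-4,1] (was ⊥); enqueue []
  #7 pop 0: in=[-4,4] → [-4,4] (was [-4,3]); enqueue [4,5]
  #8 pop 2: in=[-4,4] → [-4,4] (was [-4,2]); enqueue []
  #9 pop 3: in=[-4,4] → [-4,4] (was [-4,3]); enqueue [0]
  #10 pop 4: in=[-4,4] → [-3,4] (no change)
  #11 pop 5: in=[-4,4] → [-4,2] (was [-4,1]); enqueue [2]
  #12 pop 0: in=[-4,4] → [-4,4] (no change)
  #13 pop 2: in=[-4,4] → [-4,4] (no change)

Fixpoint:
  val[0] = [-4,4]
  val[1] = [-2,0]
  val[2] = [-4,4]
  val[3] = [-4,4]
  val[4] = [-3,4]
  val[5] = [-4,2]

no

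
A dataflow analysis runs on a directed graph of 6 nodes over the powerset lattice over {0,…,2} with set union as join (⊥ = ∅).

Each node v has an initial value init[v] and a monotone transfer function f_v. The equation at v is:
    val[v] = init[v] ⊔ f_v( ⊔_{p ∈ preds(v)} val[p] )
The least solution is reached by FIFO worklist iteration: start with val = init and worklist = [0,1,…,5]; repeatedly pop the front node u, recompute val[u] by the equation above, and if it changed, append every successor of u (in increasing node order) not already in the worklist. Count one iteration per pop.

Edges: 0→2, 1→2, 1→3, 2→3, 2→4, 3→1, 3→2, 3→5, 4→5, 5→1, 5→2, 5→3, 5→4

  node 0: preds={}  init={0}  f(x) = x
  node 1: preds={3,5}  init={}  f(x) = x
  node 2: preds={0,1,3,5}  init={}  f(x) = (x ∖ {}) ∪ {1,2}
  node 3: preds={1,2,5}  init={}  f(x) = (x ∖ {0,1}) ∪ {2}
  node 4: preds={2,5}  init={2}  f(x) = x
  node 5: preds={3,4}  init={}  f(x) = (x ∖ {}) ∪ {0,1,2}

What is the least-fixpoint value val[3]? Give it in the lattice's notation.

{2}

Worklist (10 pops):
  #1 pop 0: in={} → {0} (no change)
  #2 pop 1: in={} → {} (no change)
  #3 pop 2: in={0} → {0,1,2} (was {}); enqueue []
  #4 pop 3: in={0,1,2} → {2} (was {}); enqueue [1,2]
  #5 pop 4: in={0,1,2} → {0,1,2} (was {2}); enqueue []
  #6 pop 5: in={0,1,2} → {0,1,2} (was {}); enqueue [3,4]
  #7 pop 1: in={0,1,2} → {0,1,2} (was {}); enqueue []
  #8 pop 2: in={0,1,2} → {0,1,2} (no change)
  #9 pop 3: in={0,1,2} → {2} (no change)
  #10 pop 4: in={0,1,2} → {0,1,2} (no change)

Fixpoint:
  val[0] = {0}
  val[1] = {0,1,2}
  val[2] = {0,1,2}
  val[3] = {2}
  val[4] = {0,1,2}
  val[5] = {0,1,2}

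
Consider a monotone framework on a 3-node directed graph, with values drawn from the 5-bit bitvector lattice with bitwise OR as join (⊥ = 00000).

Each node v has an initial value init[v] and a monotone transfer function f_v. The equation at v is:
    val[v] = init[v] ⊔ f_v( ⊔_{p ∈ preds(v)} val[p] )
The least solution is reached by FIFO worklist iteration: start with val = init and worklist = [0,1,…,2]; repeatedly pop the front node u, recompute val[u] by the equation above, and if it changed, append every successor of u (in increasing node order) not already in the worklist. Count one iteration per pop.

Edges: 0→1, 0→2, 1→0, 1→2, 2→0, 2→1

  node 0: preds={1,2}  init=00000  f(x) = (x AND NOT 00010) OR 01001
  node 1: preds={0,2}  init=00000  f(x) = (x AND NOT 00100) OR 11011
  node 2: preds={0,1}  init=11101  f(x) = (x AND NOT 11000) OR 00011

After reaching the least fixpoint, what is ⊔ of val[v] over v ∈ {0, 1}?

Iteration log — 5 steps:
  step 1. node 0  ⊔preds=11101  new=11101  old=00000  +wl: 
  step 2. node 1  ⊔preds=11101  new=11011  old=00000  +wl: 0
  step 3. node 2  ⊔preds=11111  new=11111  old=11101  +wl: 1
  step 4. node 0  ⊔preds=11111  new=11101  stable
  step 5. node 1  ⊔preds=11111  new=11011  stable

Least fixpoint reached:
  node 0: 11101
  node 1: 11011
  node 2: 11111

11111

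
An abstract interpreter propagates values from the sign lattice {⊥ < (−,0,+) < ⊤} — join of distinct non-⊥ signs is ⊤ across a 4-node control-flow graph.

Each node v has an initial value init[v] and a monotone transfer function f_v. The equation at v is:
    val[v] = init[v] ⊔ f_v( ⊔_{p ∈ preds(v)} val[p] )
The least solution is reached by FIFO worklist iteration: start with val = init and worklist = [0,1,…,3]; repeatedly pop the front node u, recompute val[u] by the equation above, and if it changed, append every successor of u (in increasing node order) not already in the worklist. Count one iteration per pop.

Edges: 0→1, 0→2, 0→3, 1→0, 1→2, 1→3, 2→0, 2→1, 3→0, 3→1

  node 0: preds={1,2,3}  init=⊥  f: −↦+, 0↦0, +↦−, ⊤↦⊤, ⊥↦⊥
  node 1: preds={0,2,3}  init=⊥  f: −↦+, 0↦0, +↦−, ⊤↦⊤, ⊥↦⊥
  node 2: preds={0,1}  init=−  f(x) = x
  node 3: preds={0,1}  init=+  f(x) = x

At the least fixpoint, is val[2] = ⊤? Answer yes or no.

yes

Worklist (6 pops):
  #1 pop 0: in=⊤ → ⊤ (was ⊥); enqueue []
  #2 pop 1: in=⊤ → ⊤ (was ⊥); enqueue [0]
  #3 pop 2: in=⊤ → ⊤ (was −); enqueue [1]
  #4 pop 3: in=⊤ → ⊤ (was +); enqueue []
  #5 pop 0: in=⊤ → ⊤ (no change)
  #6 pop 1: in=⊤ → ⊤ (no change)

Fixpoint:
  val[0] = ⊤
  val[1] = ⊤
  val[2] = ⊤
  val[3] = ⊤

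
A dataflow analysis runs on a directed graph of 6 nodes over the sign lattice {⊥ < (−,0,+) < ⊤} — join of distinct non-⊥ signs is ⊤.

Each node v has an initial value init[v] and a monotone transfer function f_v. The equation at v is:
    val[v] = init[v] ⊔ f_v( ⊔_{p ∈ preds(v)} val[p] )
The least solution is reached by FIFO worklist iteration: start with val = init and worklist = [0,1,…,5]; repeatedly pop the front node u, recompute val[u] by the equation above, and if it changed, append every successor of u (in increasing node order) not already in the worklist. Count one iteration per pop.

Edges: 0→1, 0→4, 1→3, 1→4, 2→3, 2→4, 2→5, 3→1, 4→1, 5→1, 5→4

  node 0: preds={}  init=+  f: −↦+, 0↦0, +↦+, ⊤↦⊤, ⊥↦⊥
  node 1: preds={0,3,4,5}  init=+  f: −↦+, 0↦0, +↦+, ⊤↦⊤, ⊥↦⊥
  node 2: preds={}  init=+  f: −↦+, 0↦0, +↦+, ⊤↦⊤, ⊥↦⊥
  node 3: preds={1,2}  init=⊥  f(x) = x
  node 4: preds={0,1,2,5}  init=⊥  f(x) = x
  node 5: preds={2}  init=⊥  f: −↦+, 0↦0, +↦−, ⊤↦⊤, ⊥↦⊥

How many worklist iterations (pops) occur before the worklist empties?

Worklist (10 pops):
  #1 pop 0: in=⊥ → + (no change)
  #2 pop 1: in=+ → + (no change)
  #3 pop 2: in=⊥ → + (no change)
  #4 pop 3: in=+ → + (was ⊥); enqueue [1]
  #5 pop 4: in=+ → + (was ⊥); enqueue []
  #6 pop 5: in=+ → − (was ⊥); enqueue [4]
  #7 pop 1: in=⊤ → ⊤ (was +); enqueue [3]
  #8 pop 4: in=⊤ → ⊤ (was +); enqueue [1]
  #9 pop 3: in=⊤ → ⊤ (was +); enqueue []
  #10 pop 1: in=⊤ → ⊤ (no change)

Fixpoint:
  val[0] = +
  val[1] = ⊤
  val[2] = +
  val[3] = ⊤
  val[4] = ⊤
  val[5] = −

10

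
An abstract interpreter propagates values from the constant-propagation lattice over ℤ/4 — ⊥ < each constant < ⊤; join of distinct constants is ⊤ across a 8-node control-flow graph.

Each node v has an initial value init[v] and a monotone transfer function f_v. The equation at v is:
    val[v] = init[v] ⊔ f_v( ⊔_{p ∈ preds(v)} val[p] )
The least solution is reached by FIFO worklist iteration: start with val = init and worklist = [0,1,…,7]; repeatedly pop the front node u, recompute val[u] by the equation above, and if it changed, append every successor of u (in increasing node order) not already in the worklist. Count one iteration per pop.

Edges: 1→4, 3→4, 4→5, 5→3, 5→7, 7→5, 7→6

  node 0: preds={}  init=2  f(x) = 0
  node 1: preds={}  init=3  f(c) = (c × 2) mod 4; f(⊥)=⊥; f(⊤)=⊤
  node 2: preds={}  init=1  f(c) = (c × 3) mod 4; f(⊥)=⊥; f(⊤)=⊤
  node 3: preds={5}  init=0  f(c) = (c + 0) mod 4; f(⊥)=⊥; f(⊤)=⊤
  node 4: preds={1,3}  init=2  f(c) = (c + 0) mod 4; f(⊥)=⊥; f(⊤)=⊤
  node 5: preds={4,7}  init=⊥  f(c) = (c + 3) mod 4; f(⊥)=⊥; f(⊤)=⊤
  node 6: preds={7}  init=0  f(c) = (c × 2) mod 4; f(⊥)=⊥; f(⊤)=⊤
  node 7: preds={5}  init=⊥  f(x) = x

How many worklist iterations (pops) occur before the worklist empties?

12

Iteration log — 12 steps:
  step 1. node 0  ⊔preds=⊥  new=⊤  old=2  +wl: 
  step 2. node 1  ⊔preds=⊥  new=3  stable
  step 3. node 2  ⊔preds=⊥  new=1  stable
  step 4. node 3  ⊔preds=⊥  new=0  stable
  step 5. node 4  ⊔preds=⊤  new=⊤  old=2  +wl: 
  step 6. node 5  ⊔preds=⊤  new=⊤  old=⊥  +wl: 3
  step 7. node 6  ⊔preds=⊥  new=0  stable
  step 8. node 7  ⊔preds=⊤  new=⊤  old=⊥  +wl: 5,6
  step 9. node 3  ⊔preds=⊤  new=⊤  old=0  +wl: 4
  step 10. node 5  ⊔preds=⊤  new=⊤  stable
  step 11. node 6  ⊔preds=⊤  new=⊤  old=0  +wl: 
  step 12. node 4  ⊔preds=⊤  new=⊤  stable

Least fixpoint reached:
  node 0: ⊤
  node 1: 3
  node 2: 1
  node 3: ⊤
  node 4: ⊤
  node 5: ⊤
  node 6: ⊤
  node 7: ⊤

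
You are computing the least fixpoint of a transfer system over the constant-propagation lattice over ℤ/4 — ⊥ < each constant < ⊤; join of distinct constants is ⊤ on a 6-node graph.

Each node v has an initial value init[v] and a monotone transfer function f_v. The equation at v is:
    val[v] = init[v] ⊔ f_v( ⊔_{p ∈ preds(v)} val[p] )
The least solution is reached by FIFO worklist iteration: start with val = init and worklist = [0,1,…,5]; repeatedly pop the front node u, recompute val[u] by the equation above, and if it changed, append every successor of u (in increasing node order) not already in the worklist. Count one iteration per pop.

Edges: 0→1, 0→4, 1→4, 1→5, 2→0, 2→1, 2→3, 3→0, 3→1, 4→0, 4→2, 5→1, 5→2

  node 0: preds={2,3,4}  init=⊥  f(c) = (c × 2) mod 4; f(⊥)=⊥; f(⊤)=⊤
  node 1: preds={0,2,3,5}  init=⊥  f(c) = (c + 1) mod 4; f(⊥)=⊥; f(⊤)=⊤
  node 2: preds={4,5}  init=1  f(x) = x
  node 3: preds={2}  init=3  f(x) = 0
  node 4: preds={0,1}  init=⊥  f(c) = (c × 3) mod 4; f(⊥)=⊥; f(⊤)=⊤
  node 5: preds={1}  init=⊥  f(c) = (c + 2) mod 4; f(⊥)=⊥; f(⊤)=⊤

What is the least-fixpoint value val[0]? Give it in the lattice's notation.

⊤

Trace (12 dequeues):
  [1] u=0 | in ⊤ | out ⊤ | prev ⊥ | push {}
  [2] u=1 | in ⊤ | out ⊤ | prev ⊥ | push {}
  [3] u=2 | in ⊥ | out 1 | ==
  [4] u=3 | in 1 | out ⊤ | prev 3 | push {0,1}
  [5] u=4 | in ⊤ | out ⊤ | prev ⊥ | push {2}
  [6] u=5 | in ⊤ | out ⊤ | prev ⊥ | push {}
  [7] u=0 | in ⊤ | out ⊤ | ==
  [8] u=1 | in ⊤ | out ⊤ | ==
  [9] u=2 | in ⊤ | out ⊤ | prev 1 | push {0,1,3}
  [10] u=0 | in ⊤ | out ⊤ | ==
  [11] u=1 | in ⊤ | out ⊤ | ==
  [12] u=3 | in ⊤ | out ⊤ | ==

Converged values:
  [0] ⊤
  [1] ⊤
  [2] ⊤
  [3] ⊤
  [4] ⊤
  [5] ⊤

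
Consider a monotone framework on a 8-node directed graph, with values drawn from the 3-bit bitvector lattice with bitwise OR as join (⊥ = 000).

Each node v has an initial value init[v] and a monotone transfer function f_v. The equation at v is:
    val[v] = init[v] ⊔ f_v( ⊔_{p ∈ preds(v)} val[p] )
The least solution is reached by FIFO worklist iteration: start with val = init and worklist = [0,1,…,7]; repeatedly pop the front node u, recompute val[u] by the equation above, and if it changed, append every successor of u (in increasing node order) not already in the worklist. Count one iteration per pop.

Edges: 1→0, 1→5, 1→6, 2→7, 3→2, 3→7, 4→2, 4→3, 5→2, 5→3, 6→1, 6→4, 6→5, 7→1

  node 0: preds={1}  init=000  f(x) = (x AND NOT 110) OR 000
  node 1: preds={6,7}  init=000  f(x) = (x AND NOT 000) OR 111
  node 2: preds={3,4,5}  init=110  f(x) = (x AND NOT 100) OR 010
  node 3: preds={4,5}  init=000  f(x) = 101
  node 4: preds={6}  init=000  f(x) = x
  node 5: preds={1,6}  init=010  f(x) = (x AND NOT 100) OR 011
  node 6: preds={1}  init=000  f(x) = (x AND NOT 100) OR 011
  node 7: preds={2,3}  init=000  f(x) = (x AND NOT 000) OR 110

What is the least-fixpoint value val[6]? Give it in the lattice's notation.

011

Worklist (17 pops):
  #1 pop 0: in=000 → 000 (no change)
  #2 pop 1: in=000 → 111 (was 000); enqueue [0]
  #3 pop 2: in=010 → 110 (no change)
  #4 pop 3: in=010 → 101 (was 000); enqueue [2]
  #5 pop 4: in=000 → 000 (no change)
  #6 pop 5: in=111 → 011 (was 010); enqueue [3]
  #7 pop 6: in=111 → 011 (was 000); enqueue [1,4,5]
  #8 pop 7: in=111 → 111 (was 000); enqueue []
  #9 pop 0: in=111 → 001 (was 000); enqueue []
  #10 pop 2: in=111 → 111 (was 110); enqueue [7]
  #11 pop 3: in=011 → 101 (no change)
  #12 pop 1: in=111 → 111 (no change)
  #13 pop 4: in=011 → 011 (was 000); enqueue [2,3]
  #14 pop 5: in=111 → 011 (no change)
  #15 pop 7: in=111 → 111 (no change)
  #16 pop 2: in=111 → 111 (no change)
  #17 pop 3: in=011 → 101 (no change)

Fixpoint:
  val[0] = 001
  val[1] = 111
  val[2] = 111
  val[3] = 101
  val[4] = 011
  val[5] = 011
  val[6] = 011
  val[7] = 111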